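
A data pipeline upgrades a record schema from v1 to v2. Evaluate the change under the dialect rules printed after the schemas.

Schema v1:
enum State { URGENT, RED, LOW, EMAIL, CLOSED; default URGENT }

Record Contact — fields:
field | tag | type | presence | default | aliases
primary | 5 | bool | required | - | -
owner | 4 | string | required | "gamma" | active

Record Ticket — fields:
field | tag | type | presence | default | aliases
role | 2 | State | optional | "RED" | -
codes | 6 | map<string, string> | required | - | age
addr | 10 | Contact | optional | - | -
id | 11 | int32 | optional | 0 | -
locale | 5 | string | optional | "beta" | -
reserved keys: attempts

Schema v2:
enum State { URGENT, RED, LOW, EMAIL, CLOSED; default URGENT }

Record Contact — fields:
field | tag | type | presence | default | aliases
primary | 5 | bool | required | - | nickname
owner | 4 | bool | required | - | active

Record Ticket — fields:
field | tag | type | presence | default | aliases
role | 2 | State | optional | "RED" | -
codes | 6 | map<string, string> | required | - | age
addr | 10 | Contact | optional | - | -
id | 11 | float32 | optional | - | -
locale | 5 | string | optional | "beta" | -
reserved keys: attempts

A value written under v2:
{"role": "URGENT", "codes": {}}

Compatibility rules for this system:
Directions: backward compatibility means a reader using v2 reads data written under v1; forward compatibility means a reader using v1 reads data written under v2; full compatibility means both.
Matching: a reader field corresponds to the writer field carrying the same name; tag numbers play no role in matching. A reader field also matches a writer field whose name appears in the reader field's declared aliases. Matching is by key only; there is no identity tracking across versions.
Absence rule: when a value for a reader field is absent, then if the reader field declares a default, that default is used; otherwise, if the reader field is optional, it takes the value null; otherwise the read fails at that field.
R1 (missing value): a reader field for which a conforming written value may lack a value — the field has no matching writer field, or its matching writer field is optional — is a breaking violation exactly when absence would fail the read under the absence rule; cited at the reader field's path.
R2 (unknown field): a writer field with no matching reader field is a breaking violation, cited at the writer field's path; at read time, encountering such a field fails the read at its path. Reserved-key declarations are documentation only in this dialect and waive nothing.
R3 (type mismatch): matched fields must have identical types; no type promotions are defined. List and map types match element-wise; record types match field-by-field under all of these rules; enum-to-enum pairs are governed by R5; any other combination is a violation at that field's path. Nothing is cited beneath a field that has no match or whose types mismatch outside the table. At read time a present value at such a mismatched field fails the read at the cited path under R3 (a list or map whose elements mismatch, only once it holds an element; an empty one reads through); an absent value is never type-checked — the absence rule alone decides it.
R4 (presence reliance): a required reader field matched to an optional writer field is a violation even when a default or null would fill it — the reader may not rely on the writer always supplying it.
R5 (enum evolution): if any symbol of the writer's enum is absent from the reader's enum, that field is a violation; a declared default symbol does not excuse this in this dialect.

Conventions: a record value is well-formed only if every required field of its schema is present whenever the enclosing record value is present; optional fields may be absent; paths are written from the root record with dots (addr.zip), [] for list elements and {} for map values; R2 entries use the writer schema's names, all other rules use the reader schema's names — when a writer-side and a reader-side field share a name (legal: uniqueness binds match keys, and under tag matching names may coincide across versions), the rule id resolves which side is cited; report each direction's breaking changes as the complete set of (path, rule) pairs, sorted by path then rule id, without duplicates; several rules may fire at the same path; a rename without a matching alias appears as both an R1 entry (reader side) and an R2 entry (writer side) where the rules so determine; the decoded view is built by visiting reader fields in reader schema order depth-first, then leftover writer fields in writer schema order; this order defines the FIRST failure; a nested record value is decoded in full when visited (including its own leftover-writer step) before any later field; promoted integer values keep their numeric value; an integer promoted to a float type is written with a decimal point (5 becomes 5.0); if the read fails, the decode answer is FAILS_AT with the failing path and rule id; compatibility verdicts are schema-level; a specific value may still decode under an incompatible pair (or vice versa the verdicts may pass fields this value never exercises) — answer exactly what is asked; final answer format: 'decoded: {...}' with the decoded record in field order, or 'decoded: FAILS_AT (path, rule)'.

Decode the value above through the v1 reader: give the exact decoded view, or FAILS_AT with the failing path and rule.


decoded: {"role": "URGENT", "codes": {}, "addr": null, "id": 0, "locale": "beta"}

each type pair in Ticket: writer, then reader
migrating the Ticket value to v1:
  role := "URGENT"
  codes := {}
  addr := null (not supplied -> null)
  id := 0 (no value, default fills)
  locale := "beta" (no value, default fills)
  => decoded: {"role": "URGENT", "codes": {}, "addr": null, "id": 0, "locale": "beta"}
the rest of the Ticket diff is inert for this question:
  field id in record Ticket: type int32 changed to float32 (its default is dropped) -> changes Ticket's schema-level verdicts only — the decode of this value is the same
  field owner in record Contact: type string changed to bool (its default is dropped) -> changes Ticket's schema-level verdicts only — the decode of this value is the same


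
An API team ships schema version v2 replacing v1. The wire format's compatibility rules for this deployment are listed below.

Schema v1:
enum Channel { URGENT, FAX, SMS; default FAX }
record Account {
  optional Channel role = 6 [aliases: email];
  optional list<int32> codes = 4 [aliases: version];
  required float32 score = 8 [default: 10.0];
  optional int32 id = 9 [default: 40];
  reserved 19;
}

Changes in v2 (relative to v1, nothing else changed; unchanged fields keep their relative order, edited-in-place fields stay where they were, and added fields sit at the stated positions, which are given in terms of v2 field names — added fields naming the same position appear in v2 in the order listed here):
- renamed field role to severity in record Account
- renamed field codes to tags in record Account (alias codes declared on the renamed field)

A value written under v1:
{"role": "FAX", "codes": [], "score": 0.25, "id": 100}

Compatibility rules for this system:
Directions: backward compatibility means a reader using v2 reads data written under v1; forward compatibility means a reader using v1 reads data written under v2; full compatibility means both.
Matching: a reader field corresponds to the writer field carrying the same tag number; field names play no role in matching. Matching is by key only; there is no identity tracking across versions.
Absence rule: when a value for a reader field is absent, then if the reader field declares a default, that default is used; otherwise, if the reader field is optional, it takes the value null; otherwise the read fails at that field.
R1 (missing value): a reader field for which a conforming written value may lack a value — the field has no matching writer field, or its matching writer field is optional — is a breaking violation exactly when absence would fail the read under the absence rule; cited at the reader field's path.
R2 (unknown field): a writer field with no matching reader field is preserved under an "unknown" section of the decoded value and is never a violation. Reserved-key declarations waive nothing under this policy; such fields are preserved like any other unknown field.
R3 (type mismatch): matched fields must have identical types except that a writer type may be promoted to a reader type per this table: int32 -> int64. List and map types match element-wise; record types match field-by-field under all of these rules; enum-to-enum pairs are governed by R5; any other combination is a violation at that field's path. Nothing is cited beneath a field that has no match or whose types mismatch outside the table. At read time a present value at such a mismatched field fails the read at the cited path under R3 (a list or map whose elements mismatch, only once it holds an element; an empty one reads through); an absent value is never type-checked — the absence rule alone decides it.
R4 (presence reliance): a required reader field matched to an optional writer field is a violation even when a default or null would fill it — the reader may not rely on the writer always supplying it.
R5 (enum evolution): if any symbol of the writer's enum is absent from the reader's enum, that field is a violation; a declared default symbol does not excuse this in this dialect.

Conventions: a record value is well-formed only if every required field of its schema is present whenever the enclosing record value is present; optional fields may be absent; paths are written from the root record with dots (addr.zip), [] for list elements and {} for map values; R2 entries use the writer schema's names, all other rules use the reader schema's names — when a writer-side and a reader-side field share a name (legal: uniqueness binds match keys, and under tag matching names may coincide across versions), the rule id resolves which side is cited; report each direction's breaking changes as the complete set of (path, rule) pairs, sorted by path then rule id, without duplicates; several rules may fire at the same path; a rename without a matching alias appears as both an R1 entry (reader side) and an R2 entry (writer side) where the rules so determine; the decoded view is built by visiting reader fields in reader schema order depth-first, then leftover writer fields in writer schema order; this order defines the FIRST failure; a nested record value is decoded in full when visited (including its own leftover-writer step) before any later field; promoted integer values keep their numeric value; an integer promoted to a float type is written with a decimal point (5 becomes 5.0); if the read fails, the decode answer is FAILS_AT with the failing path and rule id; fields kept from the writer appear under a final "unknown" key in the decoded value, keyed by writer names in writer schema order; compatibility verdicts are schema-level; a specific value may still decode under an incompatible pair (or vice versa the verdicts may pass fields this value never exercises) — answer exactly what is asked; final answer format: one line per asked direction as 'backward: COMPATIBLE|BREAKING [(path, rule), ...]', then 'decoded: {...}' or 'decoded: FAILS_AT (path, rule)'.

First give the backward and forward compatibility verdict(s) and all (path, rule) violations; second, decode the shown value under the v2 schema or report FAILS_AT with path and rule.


in Account below, arrows point writer -> reader
backward analysis of Account with v2 as reader and v1 as writer:
  writer optional, Channel -> Channel: reader severity maps from writer role
  writer optional, list<int32> -> list<int32>: reader tags maps from writer codes
  writer required, float32 -> float32: reader score maps from writer score
  writer optional, int32 -> int32: reader id maps from writer id
  nothing fires on Account: backward is COMPATIBLE
forward analysis of Account with v1 as reader and v2 as writer:
  writer optional, Channel -> Channel: reader role maps from writer severity
  writer optional, list<int32> -> list<int32>: reader codes maps from writer tags
  writer required, float32 -> float32: reader score maps from writer score
  writer optional, int32 -> int32: reader id maps from writer id
  nothing fires on Account: forward is COMPATIBLE
decode (reader v2):
  severity := "FAX" (from writer role)
  tags := [] (from writer codes)
  score := 0.25
  id := 100
  => decoded: {"severity": "FAX", "tags": [], "score": 0.25, "id": 100}

backward: COMPATIBLE []; forward: COMPATIBLE []; decoded: {"severity": "FAX", "tags": [], "score": 0.25, "id": 100}


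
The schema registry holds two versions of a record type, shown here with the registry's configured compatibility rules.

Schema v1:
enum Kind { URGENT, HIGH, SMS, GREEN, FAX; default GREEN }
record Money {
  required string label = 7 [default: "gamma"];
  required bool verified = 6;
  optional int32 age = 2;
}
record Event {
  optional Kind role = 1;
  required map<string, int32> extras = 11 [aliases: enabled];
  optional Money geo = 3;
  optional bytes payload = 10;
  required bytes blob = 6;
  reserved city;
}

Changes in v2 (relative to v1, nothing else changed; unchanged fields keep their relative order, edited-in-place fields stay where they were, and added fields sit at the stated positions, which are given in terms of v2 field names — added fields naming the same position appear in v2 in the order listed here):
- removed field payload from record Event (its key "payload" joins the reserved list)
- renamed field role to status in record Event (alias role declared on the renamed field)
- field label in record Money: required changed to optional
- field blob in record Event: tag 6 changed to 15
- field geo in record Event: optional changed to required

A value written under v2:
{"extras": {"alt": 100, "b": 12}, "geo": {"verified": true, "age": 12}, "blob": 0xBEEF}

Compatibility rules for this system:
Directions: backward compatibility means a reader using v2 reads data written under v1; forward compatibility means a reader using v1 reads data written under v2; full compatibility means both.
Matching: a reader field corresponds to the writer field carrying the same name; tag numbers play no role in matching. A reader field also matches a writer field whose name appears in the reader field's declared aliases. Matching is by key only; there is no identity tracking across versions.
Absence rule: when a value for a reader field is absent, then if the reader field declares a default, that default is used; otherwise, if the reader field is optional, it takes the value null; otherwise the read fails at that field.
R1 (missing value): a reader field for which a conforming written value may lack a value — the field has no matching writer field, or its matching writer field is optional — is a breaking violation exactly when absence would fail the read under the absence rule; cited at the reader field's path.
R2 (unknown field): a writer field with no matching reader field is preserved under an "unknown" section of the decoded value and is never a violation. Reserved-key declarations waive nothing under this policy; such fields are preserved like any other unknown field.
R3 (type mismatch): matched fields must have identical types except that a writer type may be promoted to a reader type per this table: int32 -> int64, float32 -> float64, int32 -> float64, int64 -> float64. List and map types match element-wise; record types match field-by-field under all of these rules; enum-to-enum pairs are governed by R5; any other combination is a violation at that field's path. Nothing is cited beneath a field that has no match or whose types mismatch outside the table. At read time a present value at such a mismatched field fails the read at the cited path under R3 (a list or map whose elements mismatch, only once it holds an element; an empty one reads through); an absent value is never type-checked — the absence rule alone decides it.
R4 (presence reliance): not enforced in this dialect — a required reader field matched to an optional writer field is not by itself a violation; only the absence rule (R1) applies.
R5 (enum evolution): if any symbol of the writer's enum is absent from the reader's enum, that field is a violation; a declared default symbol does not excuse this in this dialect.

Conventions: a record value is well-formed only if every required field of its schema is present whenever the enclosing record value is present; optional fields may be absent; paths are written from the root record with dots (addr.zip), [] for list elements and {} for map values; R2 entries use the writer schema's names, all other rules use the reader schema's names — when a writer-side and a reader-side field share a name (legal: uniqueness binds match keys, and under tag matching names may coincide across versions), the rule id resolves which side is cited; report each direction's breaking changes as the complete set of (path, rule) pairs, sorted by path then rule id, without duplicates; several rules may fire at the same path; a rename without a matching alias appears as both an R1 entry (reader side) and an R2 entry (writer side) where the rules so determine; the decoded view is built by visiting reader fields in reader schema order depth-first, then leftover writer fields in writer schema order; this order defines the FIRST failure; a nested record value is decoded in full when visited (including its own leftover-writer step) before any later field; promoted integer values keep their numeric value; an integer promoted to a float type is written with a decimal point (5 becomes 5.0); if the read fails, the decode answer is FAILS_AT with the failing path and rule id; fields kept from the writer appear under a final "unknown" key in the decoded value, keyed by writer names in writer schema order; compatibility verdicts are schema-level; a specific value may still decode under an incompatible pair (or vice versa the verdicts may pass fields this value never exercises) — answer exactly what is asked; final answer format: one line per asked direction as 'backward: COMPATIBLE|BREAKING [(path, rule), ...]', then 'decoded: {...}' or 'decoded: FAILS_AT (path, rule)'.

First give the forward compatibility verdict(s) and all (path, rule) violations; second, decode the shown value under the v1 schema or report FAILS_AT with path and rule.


in Event below, arrows point writer -> reader
forward pass over Event, reader schema v1, writer schema v2:
  no writer field matches reader role
  map<string, int32> -> map<string, int32>, writer required: extras aligns to extras
  Money -> Money, writer required: geo aligns to geo
  no writer field matches reader payload
  bytes -> bytes, writer required: blob aligns to blob
  status (writer side), unknown to reader
  string -> string, writer optional: geo.label aligns to geo.label
  bool -> bool, writer required: geo.verified aligns to geo.verified
  int32 -> int32, writer optional: geo.age aligns to geo.age
  => forward: COMPATIBLE
decode (reader v1):
  role := null (absent, optional -> null)
  extras := {"alt": 100, "b": 12}
  geo.label := "gamma" (absent -> default)
  geo.verified := true
  geo.age := 12
  payload := null (absent, optional -> null)
  blob := 0xBEEF
  => decoded: {"role": null, "extras": {"alt": 100, "b": 12}, "geo": {"label": "gamma", "verified": true, "age": 12}, "payload": null, "blob": 0xBEEF}
checking off the Event differences that do not matter here:
  removed field payload from record Event (its key "payload" joins the reserved list) -> triggers nothing under Event's printed rules — same verdict
  renamed field role to status in record Event (alias role declared on the renamed field) -> triggers nothing under Event's printed rules — same verdict
  field label in record Money: required changed to optional -> triggers nothing under Event's printed rules — same verdict
  field blob in record Event: tag 6 changed to 15 -> triggers nothing under Event's printed rules — same verdict
  field geo in record Event: optional changed to required -> affects backward compatibility only, which is not asked

forward: COMPATIBLE []; decoded: {"role": null, "extras": {"alt": 100, "b": 12}, "geo": {"label": "gamma", "verified": true, "age": 12}, "payload": null, "blob": 0xBEEF}


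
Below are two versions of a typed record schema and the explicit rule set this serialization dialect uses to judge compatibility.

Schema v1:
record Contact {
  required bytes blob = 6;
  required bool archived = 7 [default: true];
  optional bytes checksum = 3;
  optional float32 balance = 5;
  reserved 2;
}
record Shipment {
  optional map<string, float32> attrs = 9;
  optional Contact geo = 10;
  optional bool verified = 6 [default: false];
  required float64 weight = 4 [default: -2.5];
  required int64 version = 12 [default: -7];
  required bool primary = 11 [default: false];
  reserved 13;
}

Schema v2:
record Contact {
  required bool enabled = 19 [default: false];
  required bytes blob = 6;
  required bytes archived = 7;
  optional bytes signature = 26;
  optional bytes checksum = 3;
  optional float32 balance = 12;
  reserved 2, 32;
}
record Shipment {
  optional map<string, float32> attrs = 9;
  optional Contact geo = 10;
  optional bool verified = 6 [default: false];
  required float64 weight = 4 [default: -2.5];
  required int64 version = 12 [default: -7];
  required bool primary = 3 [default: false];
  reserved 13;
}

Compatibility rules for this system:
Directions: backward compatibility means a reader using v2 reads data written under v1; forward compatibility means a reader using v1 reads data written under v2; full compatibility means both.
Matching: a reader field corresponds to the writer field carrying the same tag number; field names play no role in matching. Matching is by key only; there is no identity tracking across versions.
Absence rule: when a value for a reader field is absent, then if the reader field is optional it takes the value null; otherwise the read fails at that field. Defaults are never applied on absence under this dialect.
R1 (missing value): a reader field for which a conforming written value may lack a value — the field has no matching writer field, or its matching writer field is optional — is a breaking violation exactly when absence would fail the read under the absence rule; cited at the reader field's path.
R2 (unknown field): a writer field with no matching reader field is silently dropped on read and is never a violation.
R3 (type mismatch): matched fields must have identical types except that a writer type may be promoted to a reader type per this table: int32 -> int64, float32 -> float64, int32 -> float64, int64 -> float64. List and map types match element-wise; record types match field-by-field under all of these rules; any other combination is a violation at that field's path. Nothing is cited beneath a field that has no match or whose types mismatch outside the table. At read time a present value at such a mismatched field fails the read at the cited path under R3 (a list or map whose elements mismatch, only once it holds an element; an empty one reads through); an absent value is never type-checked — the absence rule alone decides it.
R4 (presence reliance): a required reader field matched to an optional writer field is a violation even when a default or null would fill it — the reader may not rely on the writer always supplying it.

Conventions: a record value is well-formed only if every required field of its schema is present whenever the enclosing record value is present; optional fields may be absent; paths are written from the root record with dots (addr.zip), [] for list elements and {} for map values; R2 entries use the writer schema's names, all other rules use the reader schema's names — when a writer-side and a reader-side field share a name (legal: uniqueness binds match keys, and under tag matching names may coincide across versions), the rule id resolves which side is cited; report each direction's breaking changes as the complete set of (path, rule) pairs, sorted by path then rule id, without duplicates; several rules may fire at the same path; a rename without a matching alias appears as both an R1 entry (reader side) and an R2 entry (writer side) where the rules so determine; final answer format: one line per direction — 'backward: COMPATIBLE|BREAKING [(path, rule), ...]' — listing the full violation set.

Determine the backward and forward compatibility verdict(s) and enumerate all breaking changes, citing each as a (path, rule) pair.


each type pair in Shipment: writer, then reader
backward analysis of Shipment with v2 as reader and v1 as writer:
  map<string, float32> -> map<string, float32>, writer optional: attrs aligns to attrs
  Contact -> Contact, writer optional: geo aligns to geo
  bool -> bool, writer optional: verified aligns to verified
  float64 -> float64, writer required: weight aligns to weight
  int64 -> int64, writer required: version aligns to version
  primary: no writer match
  leftover writer field: primary
  geo.enabled: no writer match
  bytes -> bytes, writer required: geo.blob aligns to geo.blob
  bool -> bytes, writer required: geo.archived aligns to geo.archived
  geo.signature: no writer match
  bytes -> bytes, writer optional: geo.checksum aligns to geo.checksum
  geo.balance: no writer match
  leftover writer field: geo.balance
  R3 fires at geo.archived
  R1 fires at geo.enabled
  R1 fires at primary
  backward on Shipment therefore BREAKING (3)
forward analysis of Shipment with v1 as reader and v2 as writer:
  map<string, float32> -> map<string, float32>, writer optional: attrs aligns to attrs
  Contact -> Contact, writer optional: geo aligns to geo
  bool -> bool, writer optional: verified aligns to verified
  float64 -> float64, writer required: weight aligns to weight
  int64 -> int64, writer required: version aligns to version
  primary: no writer match
  leftover writer field: primary
  bytes -> bytes, writer required: geo.blob aligns to geo.blob
  bytes -> bool, writer required: geo.archived aligns to geo.archived
  bytes -> bytes, writer optional: geo.checksum aligns to geo.checksum
  geo.balance: no writer match
  leftover writer field: geo.enabled
  leftover writer field: geo.signature
  leftover writer field: geo.balance
  R3 fires at geo.archived
  R1 fires at primary
  forward on Shipment therefore BREAKING (2)

backward: BREAKING [(geo.archived, R3), (geo.enabled, R1), (primary, R1)]; forward: BREAKING [(geo.archived, R3), (primary, R1)]


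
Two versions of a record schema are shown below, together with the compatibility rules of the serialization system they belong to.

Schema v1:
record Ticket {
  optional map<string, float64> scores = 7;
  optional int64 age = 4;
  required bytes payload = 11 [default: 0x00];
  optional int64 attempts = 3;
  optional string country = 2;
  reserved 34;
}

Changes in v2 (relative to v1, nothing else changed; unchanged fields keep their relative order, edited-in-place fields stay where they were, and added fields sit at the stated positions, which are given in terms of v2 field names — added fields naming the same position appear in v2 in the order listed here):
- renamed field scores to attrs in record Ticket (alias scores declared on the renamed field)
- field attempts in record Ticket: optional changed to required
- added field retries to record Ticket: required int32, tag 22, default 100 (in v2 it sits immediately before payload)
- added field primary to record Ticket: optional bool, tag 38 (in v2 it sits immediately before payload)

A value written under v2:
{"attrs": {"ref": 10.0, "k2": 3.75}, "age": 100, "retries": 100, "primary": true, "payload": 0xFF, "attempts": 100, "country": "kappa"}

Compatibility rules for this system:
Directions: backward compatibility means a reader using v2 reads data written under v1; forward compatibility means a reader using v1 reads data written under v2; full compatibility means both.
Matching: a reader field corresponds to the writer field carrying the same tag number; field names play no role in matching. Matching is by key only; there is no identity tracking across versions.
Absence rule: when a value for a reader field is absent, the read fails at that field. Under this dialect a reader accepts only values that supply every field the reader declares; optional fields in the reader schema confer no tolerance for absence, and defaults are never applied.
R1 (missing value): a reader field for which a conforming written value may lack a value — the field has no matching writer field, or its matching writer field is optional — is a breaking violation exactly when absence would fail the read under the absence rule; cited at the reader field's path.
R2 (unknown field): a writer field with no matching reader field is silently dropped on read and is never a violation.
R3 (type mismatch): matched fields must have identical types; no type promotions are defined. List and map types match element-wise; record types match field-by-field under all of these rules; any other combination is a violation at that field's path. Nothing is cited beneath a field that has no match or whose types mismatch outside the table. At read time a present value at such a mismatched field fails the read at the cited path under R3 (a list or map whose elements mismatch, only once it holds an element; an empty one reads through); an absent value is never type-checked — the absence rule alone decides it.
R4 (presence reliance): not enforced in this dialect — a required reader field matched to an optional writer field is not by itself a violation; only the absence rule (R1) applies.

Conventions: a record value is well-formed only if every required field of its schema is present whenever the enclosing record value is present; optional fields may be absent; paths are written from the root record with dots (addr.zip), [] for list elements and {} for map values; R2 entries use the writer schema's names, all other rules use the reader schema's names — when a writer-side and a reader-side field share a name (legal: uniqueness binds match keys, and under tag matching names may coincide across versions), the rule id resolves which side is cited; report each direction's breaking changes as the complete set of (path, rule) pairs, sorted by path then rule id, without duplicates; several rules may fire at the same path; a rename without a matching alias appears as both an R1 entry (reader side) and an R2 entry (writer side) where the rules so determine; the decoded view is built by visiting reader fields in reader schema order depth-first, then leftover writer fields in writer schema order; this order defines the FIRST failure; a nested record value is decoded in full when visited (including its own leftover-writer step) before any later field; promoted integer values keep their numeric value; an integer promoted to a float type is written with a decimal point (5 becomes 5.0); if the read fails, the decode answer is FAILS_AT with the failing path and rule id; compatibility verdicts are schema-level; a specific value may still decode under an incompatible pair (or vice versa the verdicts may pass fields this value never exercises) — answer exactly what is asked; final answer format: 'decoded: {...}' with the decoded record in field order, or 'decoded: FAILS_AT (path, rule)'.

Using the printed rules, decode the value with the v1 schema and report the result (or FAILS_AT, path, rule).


in Ticket below, arrows point writer -> reader
decode walk for Ticket under reader schema v1:
  scores := {"ref": 10.0, "k2": 3.75} (from writer attrs)
  age := 100
  payload := 0xFF
  attempts := 100
  country := "kappa"
  writer retries: unmatched, discarded
  writer primary: unmatched, discarded
  => decoded: {"scores": {"ref": 10.0, "k2": 3.75}, "age": 100, "payload": 0xFF, "attempts": 100, "country": "kappa"}
the other Ticket changes do not affect what is asked:
  renamed field scores to attrs in record Ticket (alias scores declared on the renamed field) -> changes Ticket's schema-level verdicts only — the decode of this value is the same
  field attempts in record Ticket: optional changed to required -> changes Ticket's schema-level verdicts only — the decode of this value is the same
  added field primary to record Ticket: optional bool, tag 38 (in v2 it sits immediately before payload) -> changes Ticket's schema-level verdicts only — the decode of this value is the same
  added field retries to record Ticket: required int32, tag 22, default 100 (in v2 it sits immediately before payload) -> changes Ticket's schema-level verdicts only — the decode of this value is the same

decoded: {"scores": {"ref": 10.0, "k2": 3.75}, "age": 100, "payload": 0xFF, "attempts": 100, "country": "kappa"}


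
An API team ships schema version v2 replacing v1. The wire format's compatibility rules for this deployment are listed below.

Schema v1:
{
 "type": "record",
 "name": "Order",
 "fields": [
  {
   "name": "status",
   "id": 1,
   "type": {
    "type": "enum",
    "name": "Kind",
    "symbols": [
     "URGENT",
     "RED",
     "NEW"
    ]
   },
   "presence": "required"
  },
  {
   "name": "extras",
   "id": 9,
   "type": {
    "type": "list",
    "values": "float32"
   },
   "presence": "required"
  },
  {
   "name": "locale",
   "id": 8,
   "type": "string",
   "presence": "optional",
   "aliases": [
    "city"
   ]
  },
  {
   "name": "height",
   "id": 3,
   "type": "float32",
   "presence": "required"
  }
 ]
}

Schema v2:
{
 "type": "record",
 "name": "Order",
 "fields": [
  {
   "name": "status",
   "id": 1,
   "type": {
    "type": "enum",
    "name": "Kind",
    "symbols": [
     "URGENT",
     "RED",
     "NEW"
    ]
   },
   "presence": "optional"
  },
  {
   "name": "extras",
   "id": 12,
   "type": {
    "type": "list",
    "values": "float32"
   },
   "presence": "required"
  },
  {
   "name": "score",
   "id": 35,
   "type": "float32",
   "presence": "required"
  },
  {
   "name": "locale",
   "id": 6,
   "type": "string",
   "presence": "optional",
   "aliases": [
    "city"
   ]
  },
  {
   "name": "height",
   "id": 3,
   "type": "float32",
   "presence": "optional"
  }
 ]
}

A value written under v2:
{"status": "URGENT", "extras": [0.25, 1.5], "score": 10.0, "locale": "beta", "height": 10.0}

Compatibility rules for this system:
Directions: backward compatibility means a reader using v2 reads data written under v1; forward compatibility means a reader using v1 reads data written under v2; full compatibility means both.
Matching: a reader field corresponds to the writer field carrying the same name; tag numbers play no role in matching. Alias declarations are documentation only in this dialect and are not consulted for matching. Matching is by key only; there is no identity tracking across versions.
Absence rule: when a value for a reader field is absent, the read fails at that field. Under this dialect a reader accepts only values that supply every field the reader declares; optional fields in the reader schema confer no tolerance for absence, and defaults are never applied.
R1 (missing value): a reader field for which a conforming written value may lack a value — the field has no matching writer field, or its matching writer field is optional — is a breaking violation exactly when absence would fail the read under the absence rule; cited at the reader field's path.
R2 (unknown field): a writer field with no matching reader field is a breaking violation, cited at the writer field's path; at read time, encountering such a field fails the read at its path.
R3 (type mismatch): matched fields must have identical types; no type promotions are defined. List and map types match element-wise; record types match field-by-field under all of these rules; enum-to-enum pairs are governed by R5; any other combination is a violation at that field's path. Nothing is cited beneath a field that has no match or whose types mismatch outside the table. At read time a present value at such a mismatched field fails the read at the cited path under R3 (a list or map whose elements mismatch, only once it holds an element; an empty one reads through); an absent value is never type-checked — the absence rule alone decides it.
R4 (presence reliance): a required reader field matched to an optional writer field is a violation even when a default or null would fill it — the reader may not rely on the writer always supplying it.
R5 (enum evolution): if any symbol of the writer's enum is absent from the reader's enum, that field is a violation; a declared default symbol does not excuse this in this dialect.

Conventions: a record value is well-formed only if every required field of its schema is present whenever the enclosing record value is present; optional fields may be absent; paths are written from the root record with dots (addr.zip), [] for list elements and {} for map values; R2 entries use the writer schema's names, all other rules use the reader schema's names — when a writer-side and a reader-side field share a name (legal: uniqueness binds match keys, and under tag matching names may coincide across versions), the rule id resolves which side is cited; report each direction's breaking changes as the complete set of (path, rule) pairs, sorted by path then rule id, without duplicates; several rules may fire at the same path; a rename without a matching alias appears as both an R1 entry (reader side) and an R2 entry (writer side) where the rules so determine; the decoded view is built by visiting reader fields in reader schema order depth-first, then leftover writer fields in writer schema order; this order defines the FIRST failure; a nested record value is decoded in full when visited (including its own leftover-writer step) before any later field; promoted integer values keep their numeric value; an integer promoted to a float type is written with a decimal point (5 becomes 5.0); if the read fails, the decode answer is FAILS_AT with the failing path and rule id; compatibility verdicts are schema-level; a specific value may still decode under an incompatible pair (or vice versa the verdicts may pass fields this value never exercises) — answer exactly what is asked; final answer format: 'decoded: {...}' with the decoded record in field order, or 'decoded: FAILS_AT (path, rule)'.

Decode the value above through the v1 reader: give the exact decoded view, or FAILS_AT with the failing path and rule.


each type pair in Order: writer, then reader
migrating the Order value to v1:
  status := "URGENT"
  extras := [0.25, 1.5]
  locale := "beta"
  height := 10.0
  read fails at score under R2 (unknown field)
  => FAILS_AT (score, R2)
the other Order changes do not affect what is asked:
  field height in record Order: required changed to optional -> affects the rule determinations only; this particular Order value decodes identically
  field status in record Order: required changed to optional -> affects the rule determinations only; this particular Order value decodes identically
  field locale in record Order: tag 8 changed to 6 -> triggers nothing under the printed rules; the Order answer is the same either way
  field extras in record Order: tag 9 changed to 12 -> triggers nothing under the printed rules; the Order answer is the same either way

decoded: FAILS_AT (score, R2)


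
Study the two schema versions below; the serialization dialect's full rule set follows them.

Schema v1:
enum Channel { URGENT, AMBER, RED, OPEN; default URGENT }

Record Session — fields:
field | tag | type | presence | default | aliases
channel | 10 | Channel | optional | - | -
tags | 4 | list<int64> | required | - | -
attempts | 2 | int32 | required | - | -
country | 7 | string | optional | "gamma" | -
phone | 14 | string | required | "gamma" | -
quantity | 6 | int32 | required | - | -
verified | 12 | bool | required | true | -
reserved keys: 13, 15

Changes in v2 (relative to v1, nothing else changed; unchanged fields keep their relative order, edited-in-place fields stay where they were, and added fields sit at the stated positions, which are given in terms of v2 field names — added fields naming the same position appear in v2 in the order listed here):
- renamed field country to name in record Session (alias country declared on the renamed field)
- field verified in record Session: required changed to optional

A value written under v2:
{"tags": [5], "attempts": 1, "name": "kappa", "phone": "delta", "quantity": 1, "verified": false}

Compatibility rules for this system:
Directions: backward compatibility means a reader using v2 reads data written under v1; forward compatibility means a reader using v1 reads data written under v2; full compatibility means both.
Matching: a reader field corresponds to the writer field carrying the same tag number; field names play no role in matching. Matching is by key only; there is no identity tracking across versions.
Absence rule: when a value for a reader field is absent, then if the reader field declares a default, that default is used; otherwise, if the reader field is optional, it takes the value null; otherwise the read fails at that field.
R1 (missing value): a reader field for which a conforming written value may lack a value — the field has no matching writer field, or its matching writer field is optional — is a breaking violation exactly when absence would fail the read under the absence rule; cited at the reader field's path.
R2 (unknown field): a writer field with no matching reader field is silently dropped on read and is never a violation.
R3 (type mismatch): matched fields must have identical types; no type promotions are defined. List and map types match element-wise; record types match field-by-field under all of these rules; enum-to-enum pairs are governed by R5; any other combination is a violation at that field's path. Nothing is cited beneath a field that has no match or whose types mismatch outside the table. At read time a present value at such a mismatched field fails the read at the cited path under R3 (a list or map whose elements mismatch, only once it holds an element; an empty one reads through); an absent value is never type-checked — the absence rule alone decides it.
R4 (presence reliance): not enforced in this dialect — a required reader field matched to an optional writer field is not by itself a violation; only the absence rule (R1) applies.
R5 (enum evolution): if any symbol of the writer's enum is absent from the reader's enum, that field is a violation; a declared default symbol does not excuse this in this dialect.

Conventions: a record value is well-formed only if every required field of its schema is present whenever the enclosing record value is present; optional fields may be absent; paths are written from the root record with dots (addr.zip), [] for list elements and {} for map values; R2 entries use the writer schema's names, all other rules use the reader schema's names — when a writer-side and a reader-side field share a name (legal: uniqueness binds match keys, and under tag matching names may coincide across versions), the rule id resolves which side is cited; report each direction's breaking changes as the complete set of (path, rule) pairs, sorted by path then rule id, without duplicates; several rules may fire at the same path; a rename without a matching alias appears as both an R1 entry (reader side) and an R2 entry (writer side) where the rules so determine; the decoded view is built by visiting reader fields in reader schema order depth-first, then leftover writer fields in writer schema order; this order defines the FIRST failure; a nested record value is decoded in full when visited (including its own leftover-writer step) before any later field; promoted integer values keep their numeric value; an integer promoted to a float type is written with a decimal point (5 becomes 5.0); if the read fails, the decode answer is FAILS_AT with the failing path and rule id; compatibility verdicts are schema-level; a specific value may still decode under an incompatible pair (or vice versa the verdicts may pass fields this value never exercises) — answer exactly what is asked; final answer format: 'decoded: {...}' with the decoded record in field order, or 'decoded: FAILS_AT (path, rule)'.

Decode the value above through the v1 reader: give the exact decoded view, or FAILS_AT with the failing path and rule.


decoded: {"channel": null, "tags": [5], "attempts": 1, "country": "kappa", "phone": "delta", "quantity": 1, "verified": false}

the writer's type comes first in each Session pair
migrating the Session value to v1:
  channel := null (missing; optional => null)
  tags := [5]
  attempts := 1
  country := "kappa" (from writer name)
  phone := "delta"
  quantity := 1
  verified := false
  => decoded: {"channel": null, "tags": [5], "attempts": 1, "country": "kappa", "phone": "delta", "quantity": 1, "verified": false}
remaining Session differences; none change what is asked:
  renamed field country to name in record Session (alias country declared on the renamed field) -> triggers nothing under the printed rules; the Session answer is the same either way
  field verified in record Session: required changed to optional -> triggers nothing under the printed rules; the Session answer is the same either way
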